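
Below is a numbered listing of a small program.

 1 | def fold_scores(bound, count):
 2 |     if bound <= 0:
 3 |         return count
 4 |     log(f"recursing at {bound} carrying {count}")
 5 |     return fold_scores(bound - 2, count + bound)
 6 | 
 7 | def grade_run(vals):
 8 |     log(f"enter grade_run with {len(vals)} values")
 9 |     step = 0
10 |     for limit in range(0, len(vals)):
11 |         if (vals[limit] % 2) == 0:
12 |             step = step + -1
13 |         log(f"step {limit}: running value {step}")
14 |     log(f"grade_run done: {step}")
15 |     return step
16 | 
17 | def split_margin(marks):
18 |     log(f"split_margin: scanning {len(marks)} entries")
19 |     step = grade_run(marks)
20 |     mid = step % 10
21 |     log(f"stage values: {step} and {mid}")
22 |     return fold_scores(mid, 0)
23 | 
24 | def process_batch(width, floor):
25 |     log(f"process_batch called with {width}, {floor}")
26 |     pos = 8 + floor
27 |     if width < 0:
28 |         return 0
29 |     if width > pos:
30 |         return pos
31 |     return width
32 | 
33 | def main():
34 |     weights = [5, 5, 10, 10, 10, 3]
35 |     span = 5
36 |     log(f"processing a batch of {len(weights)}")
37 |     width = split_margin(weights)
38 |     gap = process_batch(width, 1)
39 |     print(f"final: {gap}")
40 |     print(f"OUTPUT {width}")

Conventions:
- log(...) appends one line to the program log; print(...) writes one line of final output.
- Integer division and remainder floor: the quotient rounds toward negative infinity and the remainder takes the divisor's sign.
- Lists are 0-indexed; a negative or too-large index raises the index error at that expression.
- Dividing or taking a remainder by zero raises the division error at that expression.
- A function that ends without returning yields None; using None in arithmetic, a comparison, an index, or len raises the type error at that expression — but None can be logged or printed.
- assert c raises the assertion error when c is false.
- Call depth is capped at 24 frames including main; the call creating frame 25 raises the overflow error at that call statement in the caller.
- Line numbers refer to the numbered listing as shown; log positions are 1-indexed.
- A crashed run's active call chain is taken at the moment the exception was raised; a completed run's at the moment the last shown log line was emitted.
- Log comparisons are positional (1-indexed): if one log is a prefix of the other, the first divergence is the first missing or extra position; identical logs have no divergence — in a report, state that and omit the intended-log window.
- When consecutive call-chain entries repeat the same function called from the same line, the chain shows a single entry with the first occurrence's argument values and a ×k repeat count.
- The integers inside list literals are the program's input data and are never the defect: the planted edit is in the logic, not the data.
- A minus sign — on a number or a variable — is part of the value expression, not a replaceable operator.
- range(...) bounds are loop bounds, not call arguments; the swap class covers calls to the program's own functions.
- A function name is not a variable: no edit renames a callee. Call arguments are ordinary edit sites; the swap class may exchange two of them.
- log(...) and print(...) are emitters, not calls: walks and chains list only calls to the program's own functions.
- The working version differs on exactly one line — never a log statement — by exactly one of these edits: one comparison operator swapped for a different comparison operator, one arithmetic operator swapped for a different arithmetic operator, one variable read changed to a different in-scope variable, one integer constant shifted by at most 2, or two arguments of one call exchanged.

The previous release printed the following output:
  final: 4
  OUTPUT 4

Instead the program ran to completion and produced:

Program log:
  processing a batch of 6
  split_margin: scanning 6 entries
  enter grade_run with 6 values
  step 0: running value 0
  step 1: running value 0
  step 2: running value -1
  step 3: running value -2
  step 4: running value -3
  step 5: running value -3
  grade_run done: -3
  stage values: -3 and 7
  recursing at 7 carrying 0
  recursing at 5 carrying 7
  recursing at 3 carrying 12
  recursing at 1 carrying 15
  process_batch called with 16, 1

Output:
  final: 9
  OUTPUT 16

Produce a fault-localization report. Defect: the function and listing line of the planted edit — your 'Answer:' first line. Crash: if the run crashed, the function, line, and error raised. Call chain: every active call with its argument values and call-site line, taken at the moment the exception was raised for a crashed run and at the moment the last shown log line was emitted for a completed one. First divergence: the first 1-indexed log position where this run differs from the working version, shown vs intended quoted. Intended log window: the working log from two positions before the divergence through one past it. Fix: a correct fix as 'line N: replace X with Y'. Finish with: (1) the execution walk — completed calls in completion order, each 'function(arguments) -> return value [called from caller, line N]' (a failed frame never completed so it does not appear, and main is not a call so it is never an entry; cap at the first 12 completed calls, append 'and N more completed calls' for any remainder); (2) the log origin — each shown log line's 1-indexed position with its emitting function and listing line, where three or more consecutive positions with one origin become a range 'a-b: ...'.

Answer: the defect is in grade_run at line 12.
The tell: At log position 6 the runs split — shown 'step 2: running value -1', but the working version logs 'step 2: running value 1'.
Call chain: main -> process_batch(16, 1) (called at line 38).
First divergence: at position 6 the run shows 'step 2: running value -1' where the working version logs 'step 2: running value 1'.
Intended log window:
  4: step 0: running value 0
  5: step 1: running value 0
  6: step 2: running value 1
  7: step 3: running value 2
Execution walk:
  grade_run([5, 5, 10, 10, 10, 3]) -> -3  [called from split_margin, line 19]
  fold_scores(-1, 16) -> 16  [called from fold_scores, line 5]
  fold_scores(1, 15) -> 16  [called from fold_scores, line 5]
  fold_scores(3, 12) -> 16  [called from fold_scores, line 5]
  fold_scores(5, 7) -> 16  [called from fold_scores, line 5]
  fold_scores(7, 0) -> 16  [called from split_margin, line 22]
  split_margin([5, 5, 10, 10, 10, 3]) -> 16  [called from main, line 37]
  process_batch(16, 1) -> 9  [called from main, line 38]
Log origins:
  1: logged in main at line 36
  2: logged in split_margin at line 18
  3: logged in grade_run at line 8
  4-9: logged in grade_run at line 13
  10: logged in grade_run at line 14
  11: logged in split_margin at line 21
  12-15: logged in fold_scores at line 4
  16: logged in process_batch at line 25
A correct fix: line 12: replace `-1` with `1`.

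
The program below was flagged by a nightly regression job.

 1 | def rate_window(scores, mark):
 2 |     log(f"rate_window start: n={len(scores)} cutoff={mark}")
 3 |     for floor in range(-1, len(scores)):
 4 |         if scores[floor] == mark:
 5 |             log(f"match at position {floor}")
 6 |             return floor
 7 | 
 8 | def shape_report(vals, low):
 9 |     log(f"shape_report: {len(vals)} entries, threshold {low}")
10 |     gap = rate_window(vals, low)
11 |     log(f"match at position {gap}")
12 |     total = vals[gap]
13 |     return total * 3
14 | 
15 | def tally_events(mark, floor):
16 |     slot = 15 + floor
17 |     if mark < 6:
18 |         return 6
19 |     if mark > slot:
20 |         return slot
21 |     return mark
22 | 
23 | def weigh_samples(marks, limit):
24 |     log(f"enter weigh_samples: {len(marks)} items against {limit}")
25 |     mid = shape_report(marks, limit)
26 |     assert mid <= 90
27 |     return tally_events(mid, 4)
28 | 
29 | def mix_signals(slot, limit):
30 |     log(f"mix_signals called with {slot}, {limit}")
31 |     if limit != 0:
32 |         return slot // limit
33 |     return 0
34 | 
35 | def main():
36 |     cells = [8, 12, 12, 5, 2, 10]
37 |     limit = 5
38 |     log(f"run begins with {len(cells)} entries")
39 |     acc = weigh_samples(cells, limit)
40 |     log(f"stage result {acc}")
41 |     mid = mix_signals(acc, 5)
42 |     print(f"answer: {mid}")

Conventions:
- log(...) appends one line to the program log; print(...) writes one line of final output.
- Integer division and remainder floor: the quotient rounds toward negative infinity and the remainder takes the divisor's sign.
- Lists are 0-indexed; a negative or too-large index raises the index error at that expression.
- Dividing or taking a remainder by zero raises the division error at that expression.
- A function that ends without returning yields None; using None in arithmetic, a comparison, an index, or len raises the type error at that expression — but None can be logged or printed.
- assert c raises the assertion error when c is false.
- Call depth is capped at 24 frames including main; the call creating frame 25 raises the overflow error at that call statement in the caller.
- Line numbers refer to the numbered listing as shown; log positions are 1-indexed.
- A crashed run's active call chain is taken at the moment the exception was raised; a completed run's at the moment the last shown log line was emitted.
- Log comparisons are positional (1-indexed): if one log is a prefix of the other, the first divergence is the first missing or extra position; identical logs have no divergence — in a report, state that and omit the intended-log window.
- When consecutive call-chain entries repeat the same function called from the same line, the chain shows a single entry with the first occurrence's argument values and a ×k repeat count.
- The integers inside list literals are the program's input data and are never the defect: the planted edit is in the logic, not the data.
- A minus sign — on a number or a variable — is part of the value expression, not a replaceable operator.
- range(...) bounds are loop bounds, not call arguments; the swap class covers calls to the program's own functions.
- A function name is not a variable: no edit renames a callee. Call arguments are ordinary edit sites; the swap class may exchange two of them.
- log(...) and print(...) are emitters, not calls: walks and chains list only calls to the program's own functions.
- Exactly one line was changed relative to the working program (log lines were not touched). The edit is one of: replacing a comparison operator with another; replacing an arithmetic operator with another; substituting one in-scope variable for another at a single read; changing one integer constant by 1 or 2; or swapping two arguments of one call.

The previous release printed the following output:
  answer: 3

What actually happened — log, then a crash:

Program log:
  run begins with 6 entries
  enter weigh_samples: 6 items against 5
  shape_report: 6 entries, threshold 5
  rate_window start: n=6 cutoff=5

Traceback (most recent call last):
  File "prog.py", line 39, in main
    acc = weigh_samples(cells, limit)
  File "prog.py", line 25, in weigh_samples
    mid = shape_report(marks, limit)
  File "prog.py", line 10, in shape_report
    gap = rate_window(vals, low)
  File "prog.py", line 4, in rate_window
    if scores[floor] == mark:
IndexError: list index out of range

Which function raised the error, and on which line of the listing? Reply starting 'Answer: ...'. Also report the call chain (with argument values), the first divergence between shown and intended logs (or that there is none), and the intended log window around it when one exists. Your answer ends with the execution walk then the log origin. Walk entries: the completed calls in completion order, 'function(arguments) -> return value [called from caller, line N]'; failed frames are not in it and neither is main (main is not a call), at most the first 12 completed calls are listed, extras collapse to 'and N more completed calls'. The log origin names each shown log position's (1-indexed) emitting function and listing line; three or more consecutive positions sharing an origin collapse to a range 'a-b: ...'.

Answer: the error was raised in rate_window, line 4.
The tell: The log ends early — 4 lines, where the working version next logs 'match at position 3'.
Call chain: main -> weigh_samples([8, 12, 12, 5, 2, 10], 5) (called at line 39) -> shape_report([8, 12, 12, 5, 2, 10], 5) (called at line 25) -> rate_window([8, 12, 12, 5, 2, 10], 5) (called at line 10).
First divergence: position 5 (shown log ended at 4 lines; the working version continues: 'match at position 3').
Intended log window:
  3: shape_report: 6 entries, threshold 5
  4: rate_window start: n=6 cutoff=5
  5: match at position 3
  6: match at position 3
Execution walk:
  (no call completed)
Log line origins:
  1: from main, line 38
  2: from weigh_samples, line 24
  3: from shape_report, line 9
  4: from rate_window, line 2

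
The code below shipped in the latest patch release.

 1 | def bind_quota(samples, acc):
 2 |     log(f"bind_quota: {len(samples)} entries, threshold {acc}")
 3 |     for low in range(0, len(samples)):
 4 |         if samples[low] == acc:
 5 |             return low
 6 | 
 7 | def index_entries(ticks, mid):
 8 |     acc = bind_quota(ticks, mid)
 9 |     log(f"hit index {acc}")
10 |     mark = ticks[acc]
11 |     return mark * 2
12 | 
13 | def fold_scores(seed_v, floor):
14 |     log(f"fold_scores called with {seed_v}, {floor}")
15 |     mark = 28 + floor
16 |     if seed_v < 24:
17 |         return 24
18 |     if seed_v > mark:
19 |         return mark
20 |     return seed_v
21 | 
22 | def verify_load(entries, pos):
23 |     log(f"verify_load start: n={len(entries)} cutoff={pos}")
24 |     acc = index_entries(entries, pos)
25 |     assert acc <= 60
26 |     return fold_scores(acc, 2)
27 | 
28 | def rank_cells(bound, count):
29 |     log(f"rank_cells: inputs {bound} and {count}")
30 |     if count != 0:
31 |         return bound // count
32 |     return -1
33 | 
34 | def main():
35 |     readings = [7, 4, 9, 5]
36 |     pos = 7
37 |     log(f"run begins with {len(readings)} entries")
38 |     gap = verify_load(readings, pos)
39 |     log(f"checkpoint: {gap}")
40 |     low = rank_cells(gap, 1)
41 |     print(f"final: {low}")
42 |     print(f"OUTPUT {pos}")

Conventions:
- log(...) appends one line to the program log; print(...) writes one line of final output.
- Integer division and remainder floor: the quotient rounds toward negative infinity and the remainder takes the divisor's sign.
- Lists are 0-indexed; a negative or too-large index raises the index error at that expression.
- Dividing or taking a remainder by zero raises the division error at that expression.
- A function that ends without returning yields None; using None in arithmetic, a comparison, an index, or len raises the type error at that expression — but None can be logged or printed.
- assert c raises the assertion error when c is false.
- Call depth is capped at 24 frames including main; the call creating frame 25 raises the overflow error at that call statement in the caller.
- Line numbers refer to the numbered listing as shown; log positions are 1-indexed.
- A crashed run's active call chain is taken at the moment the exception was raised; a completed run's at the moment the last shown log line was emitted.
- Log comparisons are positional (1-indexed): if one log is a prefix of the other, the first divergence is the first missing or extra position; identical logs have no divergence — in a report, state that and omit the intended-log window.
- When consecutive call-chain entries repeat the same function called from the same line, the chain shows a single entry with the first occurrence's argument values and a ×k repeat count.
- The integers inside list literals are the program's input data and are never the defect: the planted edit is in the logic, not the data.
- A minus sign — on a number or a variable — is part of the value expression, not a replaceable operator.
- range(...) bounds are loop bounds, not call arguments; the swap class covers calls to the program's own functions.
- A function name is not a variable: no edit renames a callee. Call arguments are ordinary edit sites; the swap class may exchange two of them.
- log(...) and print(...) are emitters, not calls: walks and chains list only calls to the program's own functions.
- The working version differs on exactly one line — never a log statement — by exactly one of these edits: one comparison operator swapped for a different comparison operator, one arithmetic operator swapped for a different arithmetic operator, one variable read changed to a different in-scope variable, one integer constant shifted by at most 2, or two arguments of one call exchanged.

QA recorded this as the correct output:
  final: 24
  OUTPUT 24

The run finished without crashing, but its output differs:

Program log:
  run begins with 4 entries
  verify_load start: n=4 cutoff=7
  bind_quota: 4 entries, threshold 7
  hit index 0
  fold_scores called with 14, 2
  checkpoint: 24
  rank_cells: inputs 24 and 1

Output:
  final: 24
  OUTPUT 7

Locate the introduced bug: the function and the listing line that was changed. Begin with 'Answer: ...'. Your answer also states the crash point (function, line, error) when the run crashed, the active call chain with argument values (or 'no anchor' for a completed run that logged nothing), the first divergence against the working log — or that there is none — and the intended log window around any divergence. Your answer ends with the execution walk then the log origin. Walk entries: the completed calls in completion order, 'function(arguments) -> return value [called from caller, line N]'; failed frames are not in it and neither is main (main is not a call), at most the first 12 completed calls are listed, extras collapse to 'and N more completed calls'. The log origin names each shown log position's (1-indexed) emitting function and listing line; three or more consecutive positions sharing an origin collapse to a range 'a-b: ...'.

Answer: the defect is in main at line 42.
The tell: No log line changed; the fault shows up purely in the output.
Call chain: main -> rank_cells(24, 1) (called at line 40).
First divergence: none — the logs agree in full.
Execution walk:
  bind_quota([7, 4, 9, 5], 7) -> 0  [called from index_entries, line 8]
  index_entries([7, 4, 9, 5], 7) -> 14  [called from verify_load, line 24]
  fold_scores(14, 2) -> 24  [called from verify_load, line 26]
  verify_load([7, 4, 9, 5], 7) -> 24  [called from main, line 38]
  rank_cells(24, 1) -> 24  [called from main, line 40]
Log origin:
  1: from main, line 37
  2: from verify_load, line 23
  3: from bind_quota, line 2
  4: from index_entries, line 9
  5: from fold_scores, line 14
  6: from main, line 39
  7: from rank_cells, line 29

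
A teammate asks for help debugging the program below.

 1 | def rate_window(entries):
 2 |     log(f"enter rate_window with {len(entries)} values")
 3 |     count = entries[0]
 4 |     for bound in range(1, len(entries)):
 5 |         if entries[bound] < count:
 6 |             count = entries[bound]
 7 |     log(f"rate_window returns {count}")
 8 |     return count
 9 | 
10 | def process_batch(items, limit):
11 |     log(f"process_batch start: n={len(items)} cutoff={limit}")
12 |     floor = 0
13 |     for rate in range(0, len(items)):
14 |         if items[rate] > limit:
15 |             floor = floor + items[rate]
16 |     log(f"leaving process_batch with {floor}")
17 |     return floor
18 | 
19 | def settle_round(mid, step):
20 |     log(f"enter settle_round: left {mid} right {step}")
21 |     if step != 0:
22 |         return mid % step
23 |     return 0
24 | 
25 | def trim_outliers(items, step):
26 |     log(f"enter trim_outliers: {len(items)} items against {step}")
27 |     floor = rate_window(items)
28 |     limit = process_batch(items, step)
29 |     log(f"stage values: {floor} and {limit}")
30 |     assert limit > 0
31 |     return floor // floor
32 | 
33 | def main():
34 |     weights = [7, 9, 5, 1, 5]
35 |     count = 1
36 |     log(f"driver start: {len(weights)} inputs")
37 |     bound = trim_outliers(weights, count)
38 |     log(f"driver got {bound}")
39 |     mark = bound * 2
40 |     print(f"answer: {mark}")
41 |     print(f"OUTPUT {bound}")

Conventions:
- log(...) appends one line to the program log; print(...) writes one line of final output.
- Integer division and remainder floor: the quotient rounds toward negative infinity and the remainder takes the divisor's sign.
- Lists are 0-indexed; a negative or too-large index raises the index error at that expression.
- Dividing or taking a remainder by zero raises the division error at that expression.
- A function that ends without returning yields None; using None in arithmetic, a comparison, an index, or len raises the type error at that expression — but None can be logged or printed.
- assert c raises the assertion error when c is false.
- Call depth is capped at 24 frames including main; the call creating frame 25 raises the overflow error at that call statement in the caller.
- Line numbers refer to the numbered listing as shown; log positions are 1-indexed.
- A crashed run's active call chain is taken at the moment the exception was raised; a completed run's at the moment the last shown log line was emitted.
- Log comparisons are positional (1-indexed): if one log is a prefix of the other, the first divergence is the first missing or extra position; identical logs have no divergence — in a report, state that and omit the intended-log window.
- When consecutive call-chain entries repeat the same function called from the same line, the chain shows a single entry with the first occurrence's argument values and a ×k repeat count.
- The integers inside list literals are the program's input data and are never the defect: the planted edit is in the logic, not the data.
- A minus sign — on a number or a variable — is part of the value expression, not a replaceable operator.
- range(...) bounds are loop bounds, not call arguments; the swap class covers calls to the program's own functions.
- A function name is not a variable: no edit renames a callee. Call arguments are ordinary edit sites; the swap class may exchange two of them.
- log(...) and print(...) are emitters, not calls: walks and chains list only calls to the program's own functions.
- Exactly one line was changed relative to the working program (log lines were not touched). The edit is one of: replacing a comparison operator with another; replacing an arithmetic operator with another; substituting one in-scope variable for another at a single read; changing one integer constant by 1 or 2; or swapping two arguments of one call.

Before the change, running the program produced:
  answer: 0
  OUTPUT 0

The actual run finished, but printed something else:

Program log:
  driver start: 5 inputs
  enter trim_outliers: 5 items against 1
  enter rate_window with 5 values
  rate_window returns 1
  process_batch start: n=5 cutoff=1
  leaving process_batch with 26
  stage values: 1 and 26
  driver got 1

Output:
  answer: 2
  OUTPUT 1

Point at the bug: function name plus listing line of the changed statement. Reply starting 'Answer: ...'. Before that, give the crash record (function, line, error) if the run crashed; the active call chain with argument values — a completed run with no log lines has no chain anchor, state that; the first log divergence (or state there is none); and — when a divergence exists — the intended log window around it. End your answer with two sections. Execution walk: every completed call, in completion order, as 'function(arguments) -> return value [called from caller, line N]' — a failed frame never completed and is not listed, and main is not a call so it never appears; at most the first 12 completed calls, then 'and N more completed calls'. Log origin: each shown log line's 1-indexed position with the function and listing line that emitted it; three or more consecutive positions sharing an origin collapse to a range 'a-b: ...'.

Answer: the defect is in trim_outliers at line 31.
Key observation: At log position 8 the runs split — shown 'driver got 1', but the working version logs 'driver got 0'.
Call chain: main.
First divergence: position 8; shown 'driver got 1' vs intended 'driver got 0'.
Intended log window:
  6: leaving process_batch with 26
  7: stage values: 1 and 26
  8: driver got 0
Execution walk:
  rate_window([7, 9, 5, 1, 5]) -> 1  [called from trim_outliers, line 27]
  process_batch([7, 9, 5, 1, 5], 1) -> 26  [called from trim_outliers, line 28]
  trim_outliers([7, 9, 5, 1, 5], 1) -> 1  [called from main, line 37]
Log origins:
  1: logged in main at line 36
  2: logged in trim_outliers at line 26
  3: logged in rate_window at line 2
  4: logged in rate_window at line 7
  5: logged in process_batch at line 11
  6: logged in process_batch at line 16
  7: logged in trim_outliers at line 29
  8: logged in main at line 38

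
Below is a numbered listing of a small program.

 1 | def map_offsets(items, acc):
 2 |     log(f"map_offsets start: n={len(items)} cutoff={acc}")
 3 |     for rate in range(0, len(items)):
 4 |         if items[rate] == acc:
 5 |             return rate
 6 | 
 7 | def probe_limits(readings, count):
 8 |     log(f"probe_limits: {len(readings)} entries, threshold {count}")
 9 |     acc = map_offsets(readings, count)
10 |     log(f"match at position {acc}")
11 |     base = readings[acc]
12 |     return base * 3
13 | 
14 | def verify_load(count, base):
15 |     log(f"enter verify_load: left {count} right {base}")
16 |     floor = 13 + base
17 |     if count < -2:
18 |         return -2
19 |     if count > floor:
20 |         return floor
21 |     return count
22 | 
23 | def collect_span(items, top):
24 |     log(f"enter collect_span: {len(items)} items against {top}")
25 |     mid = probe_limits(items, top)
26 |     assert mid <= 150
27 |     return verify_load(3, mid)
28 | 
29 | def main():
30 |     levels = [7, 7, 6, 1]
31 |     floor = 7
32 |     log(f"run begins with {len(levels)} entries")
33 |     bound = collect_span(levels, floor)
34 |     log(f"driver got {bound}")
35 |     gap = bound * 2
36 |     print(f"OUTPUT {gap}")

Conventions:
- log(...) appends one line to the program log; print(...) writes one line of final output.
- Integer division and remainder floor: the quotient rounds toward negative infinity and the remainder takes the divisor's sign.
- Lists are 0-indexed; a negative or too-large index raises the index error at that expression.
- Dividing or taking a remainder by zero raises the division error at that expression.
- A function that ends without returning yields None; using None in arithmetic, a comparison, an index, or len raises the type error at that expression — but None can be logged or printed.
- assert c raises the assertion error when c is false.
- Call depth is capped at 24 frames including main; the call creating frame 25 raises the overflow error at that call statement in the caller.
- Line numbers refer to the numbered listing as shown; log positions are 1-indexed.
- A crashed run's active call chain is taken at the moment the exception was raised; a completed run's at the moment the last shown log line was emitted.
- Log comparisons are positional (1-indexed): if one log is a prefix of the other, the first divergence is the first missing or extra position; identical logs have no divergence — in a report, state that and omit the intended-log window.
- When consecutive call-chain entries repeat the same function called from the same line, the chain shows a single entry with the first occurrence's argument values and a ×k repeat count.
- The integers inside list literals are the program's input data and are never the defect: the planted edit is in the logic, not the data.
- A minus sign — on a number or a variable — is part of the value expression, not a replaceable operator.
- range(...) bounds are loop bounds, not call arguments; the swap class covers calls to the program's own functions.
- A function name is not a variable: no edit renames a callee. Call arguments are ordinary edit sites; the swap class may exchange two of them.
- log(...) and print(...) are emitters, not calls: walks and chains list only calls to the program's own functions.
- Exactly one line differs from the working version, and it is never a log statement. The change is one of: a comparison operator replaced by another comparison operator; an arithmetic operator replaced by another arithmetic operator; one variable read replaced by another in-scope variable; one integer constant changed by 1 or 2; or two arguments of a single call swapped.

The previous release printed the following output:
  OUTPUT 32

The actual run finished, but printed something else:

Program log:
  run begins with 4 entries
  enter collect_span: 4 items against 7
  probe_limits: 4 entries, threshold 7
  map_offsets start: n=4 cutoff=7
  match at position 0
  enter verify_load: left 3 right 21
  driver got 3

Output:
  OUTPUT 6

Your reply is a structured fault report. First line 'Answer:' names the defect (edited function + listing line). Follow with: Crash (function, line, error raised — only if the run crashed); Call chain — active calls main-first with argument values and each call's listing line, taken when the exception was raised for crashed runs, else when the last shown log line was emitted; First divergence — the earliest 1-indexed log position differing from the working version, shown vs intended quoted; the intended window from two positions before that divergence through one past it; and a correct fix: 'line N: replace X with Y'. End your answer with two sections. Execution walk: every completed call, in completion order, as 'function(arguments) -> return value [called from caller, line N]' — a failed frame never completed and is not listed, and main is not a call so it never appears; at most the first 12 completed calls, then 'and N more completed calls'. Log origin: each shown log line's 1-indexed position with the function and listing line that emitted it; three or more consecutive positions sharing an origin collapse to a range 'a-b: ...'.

Answer: the defect is in collect_span at line 27.
Key fact: The log first diverges at position 6: the faulty run prints 'enter verify_load: left 3 right 21' where the working version prints 'enter verify_load: left 21 right 3'.
Call chain: main.
First divergence: position 6 — the shown line 'enter verify_load: left 3 right 21' should read 'enter verify_load: left 21 right 3'.
Intended log window:
  4: map_offsets start: n=4 cutoff=7
  5: match at position 0
  6: enter verify_load: left 21 right 3
  7: driver got 16
Execution walk:
  map_offsets([7, 7, 6, 1], 7) -> 0  [called from probe_limits, line 9]
  probe_limits([7, 7, 6, 1], 7) -> 21  [called from collect_span, line 25]
  verify_load(3, 21) -> 3  [called from collect_span, line 27]
  collect_span([7, 7, 6, 1], 7) -> 3  [called from main, line 33]
Log origins:
  1 — main, line 32
  2 — collect_span, line 24
  3 — probe_limits, line 8
  4 — map_offsets, line 2
  5 — probe_limits, line 10
  6 — verify_load, line 15
  7 — main, line 34
A correct fix: line 27: replace `verify_load(3, mid)` with `verify_load(mid, 3)`.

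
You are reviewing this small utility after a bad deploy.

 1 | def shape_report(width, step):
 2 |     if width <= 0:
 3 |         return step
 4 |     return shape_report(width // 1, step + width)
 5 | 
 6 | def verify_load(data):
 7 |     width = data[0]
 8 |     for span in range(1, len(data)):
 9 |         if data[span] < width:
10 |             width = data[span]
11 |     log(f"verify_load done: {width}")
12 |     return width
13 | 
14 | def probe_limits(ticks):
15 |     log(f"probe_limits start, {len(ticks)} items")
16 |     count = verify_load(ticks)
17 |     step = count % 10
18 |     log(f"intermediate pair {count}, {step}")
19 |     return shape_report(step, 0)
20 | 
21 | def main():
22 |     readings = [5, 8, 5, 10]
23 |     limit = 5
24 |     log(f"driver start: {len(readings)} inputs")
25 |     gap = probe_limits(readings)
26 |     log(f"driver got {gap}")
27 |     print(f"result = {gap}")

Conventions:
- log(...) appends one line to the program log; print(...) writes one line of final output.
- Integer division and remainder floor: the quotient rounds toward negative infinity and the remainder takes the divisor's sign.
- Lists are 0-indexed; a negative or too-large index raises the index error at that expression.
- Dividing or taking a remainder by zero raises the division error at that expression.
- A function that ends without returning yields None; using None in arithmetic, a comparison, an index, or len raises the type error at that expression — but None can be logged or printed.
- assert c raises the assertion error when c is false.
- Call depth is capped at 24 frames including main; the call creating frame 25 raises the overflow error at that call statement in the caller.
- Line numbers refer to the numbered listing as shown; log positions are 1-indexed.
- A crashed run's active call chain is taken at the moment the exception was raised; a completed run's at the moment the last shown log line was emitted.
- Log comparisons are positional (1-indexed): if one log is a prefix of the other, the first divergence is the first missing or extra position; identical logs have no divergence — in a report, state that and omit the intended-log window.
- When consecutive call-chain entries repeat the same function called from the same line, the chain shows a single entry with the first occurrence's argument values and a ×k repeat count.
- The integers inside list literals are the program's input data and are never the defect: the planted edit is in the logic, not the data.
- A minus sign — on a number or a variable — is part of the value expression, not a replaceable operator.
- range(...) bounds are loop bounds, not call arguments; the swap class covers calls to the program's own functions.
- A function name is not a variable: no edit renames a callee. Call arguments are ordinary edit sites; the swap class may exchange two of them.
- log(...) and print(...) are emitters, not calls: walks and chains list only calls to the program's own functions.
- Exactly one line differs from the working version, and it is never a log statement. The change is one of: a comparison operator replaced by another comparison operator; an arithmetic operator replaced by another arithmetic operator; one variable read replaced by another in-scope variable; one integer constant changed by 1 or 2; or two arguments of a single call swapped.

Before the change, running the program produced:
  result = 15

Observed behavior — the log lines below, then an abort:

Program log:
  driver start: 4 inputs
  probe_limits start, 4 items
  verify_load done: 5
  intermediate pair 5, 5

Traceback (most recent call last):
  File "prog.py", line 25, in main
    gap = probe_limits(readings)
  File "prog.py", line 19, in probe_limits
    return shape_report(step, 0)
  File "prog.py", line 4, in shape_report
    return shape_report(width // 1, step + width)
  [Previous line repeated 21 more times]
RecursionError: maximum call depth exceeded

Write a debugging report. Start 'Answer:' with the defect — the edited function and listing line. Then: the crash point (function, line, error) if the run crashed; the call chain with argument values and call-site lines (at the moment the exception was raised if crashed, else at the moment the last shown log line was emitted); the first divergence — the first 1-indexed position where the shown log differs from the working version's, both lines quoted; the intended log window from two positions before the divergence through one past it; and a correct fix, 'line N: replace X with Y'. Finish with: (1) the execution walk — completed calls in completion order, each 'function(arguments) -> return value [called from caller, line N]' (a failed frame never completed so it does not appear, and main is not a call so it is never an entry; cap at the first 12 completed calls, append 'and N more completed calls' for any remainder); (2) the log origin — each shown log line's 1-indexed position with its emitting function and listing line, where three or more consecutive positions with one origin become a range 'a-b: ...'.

Answer: the defect is in shape_report at line 4.
Key fact: Only 4 log lines were emitted before the run died; the intended continuation was 'driver got 15'.
Crash: shape_report, line 4, RecursionError.
Call chain: main -> probe_limits([5, 8, 5, 10]) (called at line 25) -> shape_report(5, 0) (called at line 19) -> shape_report(5, 5) (called at line 4) ×21.
First divergence: position 5 (shown log ended at 4 lines; the working version continues: 'driver got 15').
Intended log window:
  3: verify_load done: 5
  4: intermediate pair 5, 5
  5: driver got 15
Execution walk:
  verify_load([5, 8, 5, 10]) -> 5  [called from probe_limits, line 16]
Log origins:
  1 — main, line 24
  2 — probe_limits, line 15
  3 — verify_load, line 11
  4 — probe_limits, line 18
A correct fix: line 4: replace `//` with `-`.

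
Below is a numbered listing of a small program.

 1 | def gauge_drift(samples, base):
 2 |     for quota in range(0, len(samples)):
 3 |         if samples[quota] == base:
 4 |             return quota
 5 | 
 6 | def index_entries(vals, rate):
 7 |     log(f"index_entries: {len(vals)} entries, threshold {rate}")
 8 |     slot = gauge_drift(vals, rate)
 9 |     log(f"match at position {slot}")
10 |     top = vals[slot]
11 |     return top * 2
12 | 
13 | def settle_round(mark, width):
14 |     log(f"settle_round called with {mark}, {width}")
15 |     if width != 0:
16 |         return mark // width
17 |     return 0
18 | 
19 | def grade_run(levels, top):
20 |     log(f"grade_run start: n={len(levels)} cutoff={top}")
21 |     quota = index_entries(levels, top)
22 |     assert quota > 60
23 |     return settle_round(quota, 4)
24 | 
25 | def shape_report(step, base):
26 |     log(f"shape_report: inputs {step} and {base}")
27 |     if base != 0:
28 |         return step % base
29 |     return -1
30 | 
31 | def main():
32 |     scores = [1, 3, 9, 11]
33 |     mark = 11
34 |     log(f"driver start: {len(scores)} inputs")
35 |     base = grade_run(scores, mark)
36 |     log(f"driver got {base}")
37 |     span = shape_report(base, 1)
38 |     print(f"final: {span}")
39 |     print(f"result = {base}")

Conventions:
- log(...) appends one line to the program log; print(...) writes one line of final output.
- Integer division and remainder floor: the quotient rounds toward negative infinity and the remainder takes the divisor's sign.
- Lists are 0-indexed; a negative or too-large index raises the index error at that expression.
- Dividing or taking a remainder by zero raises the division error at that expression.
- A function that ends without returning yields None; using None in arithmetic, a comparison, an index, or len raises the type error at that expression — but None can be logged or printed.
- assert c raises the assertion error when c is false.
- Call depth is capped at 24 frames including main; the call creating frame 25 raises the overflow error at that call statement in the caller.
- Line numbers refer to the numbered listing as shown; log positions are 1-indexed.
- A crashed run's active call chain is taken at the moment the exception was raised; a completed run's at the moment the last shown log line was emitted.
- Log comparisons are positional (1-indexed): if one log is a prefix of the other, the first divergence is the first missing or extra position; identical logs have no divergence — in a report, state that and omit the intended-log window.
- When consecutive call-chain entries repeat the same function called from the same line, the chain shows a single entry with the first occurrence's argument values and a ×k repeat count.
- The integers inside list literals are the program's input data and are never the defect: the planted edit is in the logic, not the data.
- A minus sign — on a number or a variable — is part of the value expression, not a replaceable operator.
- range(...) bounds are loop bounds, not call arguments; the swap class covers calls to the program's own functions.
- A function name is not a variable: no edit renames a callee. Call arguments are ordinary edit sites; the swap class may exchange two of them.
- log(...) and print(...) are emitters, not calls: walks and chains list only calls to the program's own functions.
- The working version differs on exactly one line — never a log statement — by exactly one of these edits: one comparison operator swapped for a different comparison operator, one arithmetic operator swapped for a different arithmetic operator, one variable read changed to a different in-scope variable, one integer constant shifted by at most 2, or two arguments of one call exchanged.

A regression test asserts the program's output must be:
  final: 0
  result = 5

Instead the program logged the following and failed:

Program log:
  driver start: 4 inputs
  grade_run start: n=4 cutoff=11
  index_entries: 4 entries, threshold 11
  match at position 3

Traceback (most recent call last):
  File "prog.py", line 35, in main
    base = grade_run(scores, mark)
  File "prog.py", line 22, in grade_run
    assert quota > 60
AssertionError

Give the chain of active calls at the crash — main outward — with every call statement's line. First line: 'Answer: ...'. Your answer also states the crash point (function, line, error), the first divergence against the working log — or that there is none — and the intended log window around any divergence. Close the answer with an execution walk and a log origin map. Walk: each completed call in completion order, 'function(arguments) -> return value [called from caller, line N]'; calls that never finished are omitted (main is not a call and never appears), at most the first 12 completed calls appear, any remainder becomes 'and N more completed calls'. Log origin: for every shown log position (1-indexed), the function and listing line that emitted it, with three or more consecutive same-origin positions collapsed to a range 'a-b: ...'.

Answer: main -> grade_run (called at line 35).
The tell: The faulty run's log stops after 4 lines; the working version's next line would be 'settle_round called with 22, 4'.
Crash: grade_run, line 22, AssertionError.
First divergence: position 5; the shown log stops at 4 lines while the working version next logs 'settle_round called with 22, 4'.
Intended log window:
  3: index_entries: 4 entries, threshold 11
  4: match at position 3
  5: settle_round called with 22, 4
  6: driver got 5
Execution walk:
  gauge_drift([1, 3, 9, 11], 11) -> 3  [called from index_entries, line 8]
  index_entries([1, 3, 9, 11], 11) -> 22  [called from grade_run, line 21]
Log origin:
  1: emitted by main (line 34)
  2: emitted by grade_run (line 20)
  3: emitted by index_entries (line 7)
  4: emitted by index_entries (line 9)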